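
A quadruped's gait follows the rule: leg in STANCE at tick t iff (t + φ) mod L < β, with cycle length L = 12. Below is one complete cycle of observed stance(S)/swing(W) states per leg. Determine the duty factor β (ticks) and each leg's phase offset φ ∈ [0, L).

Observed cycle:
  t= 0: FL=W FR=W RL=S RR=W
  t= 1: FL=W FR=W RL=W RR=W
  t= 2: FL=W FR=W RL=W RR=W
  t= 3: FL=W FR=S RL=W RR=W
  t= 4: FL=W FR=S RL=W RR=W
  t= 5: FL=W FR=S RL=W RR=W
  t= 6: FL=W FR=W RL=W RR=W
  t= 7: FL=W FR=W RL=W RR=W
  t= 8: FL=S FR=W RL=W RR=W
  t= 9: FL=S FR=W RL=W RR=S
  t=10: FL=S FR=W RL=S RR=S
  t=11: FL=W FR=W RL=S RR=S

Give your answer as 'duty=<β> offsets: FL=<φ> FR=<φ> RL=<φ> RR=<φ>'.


duty=3 offsets: FL=4 FR=9 RL=2 RR=3

duty β = stance ticks per leg = 3
FL: stance ticks = 3; W→S at t=8 → φ=4
FR: stance ticks = 3; W→S at t=3 → φ=9
RL: stance ticks = 3; W→S at t=10 → φ=2
RR: stance ticks = 3; W→S at t=9 → φ=3


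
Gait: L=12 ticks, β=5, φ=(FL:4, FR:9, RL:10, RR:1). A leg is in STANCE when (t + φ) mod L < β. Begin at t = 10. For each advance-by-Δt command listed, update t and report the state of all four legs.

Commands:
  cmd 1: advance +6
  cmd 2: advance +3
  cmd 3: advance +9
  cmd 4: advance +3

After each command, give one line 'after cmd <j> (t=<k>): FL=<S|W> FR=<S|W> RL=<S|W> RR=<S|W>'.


start t=10: FL=S FR=W RL=W RR=W
cmd 1: advance +6 → t=16, phase=(8,1,2,5) → FL=W FR=S RL=S RR=W
cmd 2: advance +3 → t=19, phase=(11,4,5,8) → FL=W FR=S RL=W RR=W
cmd 3: advance +9 → t=28, phase=(8,1,2,5) → FL=W FR=S RL=S RR=W
cmd 4: advance +3 → t=31, phase=(11,4,5,8) → FL=W FR=S RL=W RR=W

after cmd 1 (t=16): FL=W FR=S RL=S RR=W
after cmd 2 (t=19): FL=W FR=S RL=W RR=W
after cmd 3 (t=28): FL=W FR=S RL=S RR=W
after cmd 4 (t=31): FL=W FR=S RL=W RR=W


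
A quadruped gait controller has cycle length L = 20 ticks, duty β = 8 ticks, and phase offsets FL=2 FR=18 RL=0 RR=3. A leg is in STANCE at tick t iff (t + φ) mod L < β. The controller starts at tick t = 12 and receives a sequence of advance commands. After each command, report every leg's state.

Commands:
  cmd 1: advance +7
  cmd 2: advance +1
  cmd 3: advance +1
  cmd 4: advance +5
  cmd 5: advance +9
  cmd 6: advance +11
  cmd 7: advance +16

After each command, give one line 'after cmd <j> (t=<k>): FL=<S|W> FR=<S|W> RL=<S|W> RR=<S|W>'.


start t=12: FL=W FR=W RL=W RR=W
cmd 1: advance +7 → t=19, phase=(1,17,19,2) → FL=S FR=W RL=W RR=S
cmd 2: advance +1 → t=20, phase=(2,18,0,3) → FL=S FR=W RL=S RR=S
cmd 3: advance +1 → t=21, phase=(3,19,1,4) → FL=S FR=W RL=S RR=S
cmd 4: advance +5 → t=26, phase=(8,4,6,9) → FL=W FR=S RL=S RR=W
cmd 5: advance +9 → t=35, phase=(17,13,15,18) → FL=W FR=W RL=W RR=W
cmd 6: advance +11 → t=46, phase=(8,4,6,9) → FL=W FR=S RL=S RR=W
cmd 7: advance +16 → t=62, phase=(4,0,2,5) → FL=S FR=S RL=S RR=S

after cmd 1 (t=19): FL=S FR=W RL=W RR=S
after cmd 2 (t=20): FL=S FR=W RL=S RR=S
after cmd 3 (t=21): FL=S FR=W RL=S RR=S
after cmd 4 (t=26): FL=W FR=S RL=S RR=W
after cmd 5 (t=35): FL=W FR=W RL=W RR=W
after cmd 6 (t=46): FL=W FR=S RL=S RR=W
after cmd 7 (t=62): FL=S FR=S RL=S RR=S


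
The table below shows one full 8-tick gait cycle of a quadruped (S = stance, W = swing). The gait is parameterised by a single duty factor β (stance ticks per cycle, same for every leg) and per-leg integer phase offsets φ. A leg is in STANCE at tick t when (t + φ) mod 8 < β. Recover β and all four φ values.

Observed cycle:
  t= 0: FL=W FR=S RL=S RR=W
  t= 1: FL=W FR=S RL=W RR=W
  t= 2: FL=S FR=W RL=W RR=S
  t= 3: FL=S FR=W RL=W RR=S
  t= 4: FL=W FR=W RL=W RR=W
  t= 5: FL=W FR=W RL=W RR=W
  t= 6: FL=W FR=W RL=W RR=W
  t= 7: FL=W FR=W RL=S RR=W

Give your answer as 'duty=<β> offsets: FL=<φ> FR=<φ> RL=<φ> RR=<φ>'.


duty β = stance ticks per leg = 2
FL: stance ticks = 2; W→S at t=2 → φ=6
FR: stance ticks = 2; W→S at t=0 → φ=0
RL: stance ticks = 2; W→S at t=7 → φ=1
RR: stance ticks = 2; W→S at t=2 → φ=6

duty=2 offsets: FL=6 FR=0 RL=1 RR=6


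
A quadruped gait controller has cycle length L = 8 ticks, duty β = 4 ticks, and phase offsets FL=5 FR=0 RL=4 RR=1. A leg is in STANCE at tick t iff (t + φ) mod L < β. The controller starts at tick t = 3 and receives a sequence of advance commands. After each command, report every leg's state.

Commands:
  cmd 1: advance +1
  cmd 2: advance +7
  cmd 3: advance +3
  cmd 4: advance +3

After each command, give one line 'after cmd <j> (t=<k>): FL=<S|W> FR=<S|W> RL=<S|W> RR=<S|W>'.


after cmd 1 (t=4): FL=S FR=W RL=S RR=W
after cmd 2 (t=11): FL=S FR=S RL=W RR=W
after cmd 3 (t=14): FL=S FR=W RL=S RR=W
after cmd 4 (t=17): FL=W FR=S RL=W RR=S

start t=3: FL=S FR=S RL=W RR=W
cmd 1: advance +1 → t=4, phase=(1,4,0,5) → FL=S FR=W RL=S RR=W
cmd 2: advance +7 → t=11, phase=(0,3,7,4) → FL=S FR=S RL=W RR=W
cmd 3: advance +3 → t=14, phase=(3,6,2,7) → FL=S FR=W RL=S RR=W
cmd 4: advance +3 → t=17, phase=(6,1,5,2) → FL=W FR=S RL=W RR=S


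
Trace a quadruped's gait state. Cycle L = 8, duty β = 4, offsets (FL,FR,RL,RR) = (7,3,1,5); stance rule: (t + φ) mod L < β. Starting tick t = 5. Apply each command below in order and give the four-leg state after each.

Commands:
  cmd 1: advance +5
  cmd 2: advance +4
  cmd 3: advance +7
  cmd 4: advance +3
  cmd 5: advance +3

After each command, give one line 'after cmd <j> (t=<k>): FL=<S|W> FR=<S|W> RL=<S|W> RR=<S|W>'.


after cmd 1 (t=10): FL=S FR=W RL=S RR=W
after cmd 2 (t=14): FL=W FR=S RL=W RR=S
after cmd 3 (t=21): FL=W FR=S RL=W RR=S
after cmd 4 (t=24): FL=W FR=S RL=S RR=W
after cmd 5 (t=27): FL=S FR=W RL=W RR=S

start t=5: FL=W FR=S RL=W RR=S
cmd 1: advance +5 → t=10, phase=(1,5,3,7) → FL=S FR=W RL=S RR=W
cmd 2: advance +4 → t=14, phase=(5,1,7,3) → FL=W FR=S RL=W RR=S
cmd 3: advance +7 → t=21, phase=(4,0,6,2) → FL=W FR=S RL=W RR=S
cmd 4: advance +3 → t=24, phase=(7,3,1,5) → FL=W FR=S RL=S RR=W
cmd 5: advance +3 → t=27, phase=(2,6,4,0) → FL=S FR=W RL=W RR=S


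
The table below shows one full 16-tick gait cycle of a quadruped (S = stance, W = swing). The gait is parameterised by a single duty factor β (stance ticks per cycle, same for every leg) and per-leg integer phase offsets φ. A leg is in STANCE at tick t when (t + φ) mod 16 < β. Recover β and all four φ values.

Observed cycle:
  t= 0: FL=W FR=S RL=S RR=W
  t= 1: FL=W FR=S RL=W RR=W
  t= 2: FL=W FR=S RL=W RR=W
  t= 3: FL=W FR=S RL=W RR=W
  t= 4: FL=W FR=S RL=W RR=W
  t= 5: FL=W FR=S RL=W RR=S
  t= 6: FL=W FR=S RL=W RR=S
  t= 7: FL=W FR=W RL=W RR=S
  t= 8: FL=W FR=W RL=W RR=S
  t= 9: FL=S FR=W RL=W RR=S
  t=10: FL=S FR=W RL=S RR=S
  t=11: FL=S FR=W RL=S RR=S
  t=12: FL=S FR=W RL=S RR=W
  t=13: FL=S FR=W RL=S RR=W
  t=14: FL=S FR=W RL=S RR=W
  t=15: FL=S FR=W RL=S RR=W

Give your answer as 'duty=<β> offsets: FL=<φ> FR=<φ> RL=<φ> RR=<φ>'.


duty β = stance ticks per leg = 7
FL: stance ticks = 7; W→S at t=9 → φ=7
FR: stance ticks = 7; W→S at t=0 → φ=0
RL: stance ticks = 7; W→S at t=10 → φ=6
RR: stance ticks = 7; W→S at t=5 → φ=11

duty=7 offsets: FL=7 FR=0 RL=6 RR=11


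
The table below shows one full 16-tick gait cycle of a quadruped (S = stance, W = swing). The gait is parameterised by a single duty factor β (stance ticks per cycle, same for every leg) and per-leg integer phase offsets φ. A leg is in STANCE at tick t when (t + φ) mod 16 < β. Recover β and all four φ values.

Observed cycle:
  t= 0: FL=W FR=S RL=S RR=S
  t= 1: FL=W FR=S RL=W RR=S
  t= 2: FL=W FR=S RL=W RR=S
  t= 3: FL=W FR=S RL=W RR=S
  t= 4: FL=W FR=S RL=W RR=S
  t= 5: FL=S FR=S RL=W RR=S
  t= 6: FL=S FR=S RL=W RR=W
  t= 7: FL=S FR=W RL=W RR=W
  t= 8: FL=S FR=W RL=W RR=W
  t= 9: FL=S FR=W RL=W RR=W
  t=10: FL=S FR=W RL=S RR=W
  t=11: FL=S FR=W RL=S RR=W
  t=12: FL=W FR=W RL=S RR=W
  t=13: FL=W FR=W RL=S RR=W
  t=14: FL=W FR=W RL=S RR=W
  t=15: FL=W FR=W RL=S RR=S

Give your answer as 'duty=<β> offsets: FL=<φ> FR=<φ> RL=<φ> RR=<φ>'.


duty=7 offsets: FL=11 FR=0 RL=6 RR=1

duty β = stance ticks per leg = 7
FL: stance ticks = 7; W→S at t=5 → φ=11
FR: stance ticks = 7; W→S at t=0 → φ=0
RL: stance ticks = 7; W→S at t=10 → φ=6
RR: stance ticks = 7; W→S at t=15 → φ=1


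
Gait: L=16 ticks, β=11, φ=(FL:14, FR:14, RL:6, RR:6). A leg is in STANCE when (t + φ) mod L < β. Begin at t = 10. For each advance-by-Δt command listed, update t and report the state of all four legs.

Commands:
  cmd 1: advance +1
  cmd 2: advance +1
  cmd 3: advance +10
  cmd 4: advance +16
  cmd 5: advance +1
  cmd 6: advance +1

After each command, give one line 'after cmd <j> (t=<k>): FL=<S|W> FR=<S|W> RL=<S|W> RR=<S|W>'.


start t=10: FL=S FR=S RL=S RR=S
cmd 1: advance +1 → t=11, phase=(9,9,1,1) → FL=S FR=S RL=S RR=S
cmd 2: advance +1 → t=12, phase=(10,10,2,2) → FL=S FR=S RL=S RR=S
cmd 3: advance +10 → t=22, phase=(4,4,12,12) → FL=S FR=S RL=W RR=W
cmd 4: advance +16 → t=38, phase=(4,4,12,12) → FL=S FR=S RL=W RR=W
cmd 5: advance +1 → t=39, phase=(5,5,13,13) → FL=S FR=S RL=W RR=W
cmd 6: advance +1 → t=40, phase=(6,6,14,14) → FL=S FR=S RL=W RR=W

after cmd 1 (t=11): FL=S FR=S RL=S RR=S
after cmd 2 (t=12): FL=S FR=S RL=S RR=S
after cmd 3 (t=22): FL=S FR=S RL=W RR=W
after cmd 4 (t=38): FL=S FR=S RL=W RR=W
after cmd 5 (t=39): FL=S FR=S RL=W RR=W
after cmd 6 (t=40): FL=S FR=S RL=W RR=W


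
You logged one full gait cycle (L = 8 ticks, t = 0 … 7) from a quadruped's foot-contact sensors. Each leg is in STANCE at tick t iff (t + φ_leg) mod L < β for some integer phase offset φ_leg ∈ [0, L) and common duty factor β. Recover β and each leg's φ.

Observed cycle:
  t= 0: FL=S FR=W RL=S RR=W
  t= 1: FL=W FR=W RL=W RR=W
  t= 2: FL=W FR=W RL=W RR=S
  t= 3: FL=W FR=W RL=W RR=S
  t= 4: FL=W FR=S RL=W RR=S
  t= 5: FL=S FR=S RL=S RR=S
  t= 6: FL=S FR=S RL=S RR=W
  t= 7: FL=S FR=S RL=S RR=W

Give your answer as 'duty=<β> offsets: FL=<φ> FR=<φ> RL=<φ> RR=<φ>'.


duty=4 offsets: FL=3 FR=4 RL=3 RR=6

duty β = stance ticks per leg = 4
FL: stance ticks = 4; W→S at t=5 → φ=3
FR: stance ticks = 4; W→S at t=4 → φ=4
RL: stance ticks = 4; W→S at t=5 → φ=3
RR: stance ticks = 4; W→S at t=2 → φ=6


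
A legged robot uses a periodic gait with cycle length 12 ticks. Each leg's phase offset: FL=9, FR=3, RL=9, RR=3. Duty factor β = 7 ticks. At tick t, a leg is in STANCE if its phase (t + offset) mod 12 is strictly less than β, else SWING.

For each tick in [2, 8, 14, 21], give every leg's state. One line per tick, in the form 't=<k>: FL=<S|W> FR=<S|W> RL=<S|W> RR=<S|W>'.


t=2: phase=(11,5,11,5) vs β=7 → FL=W FR=S RL=W RR=S
t=8: phase=(5,11,5,11) vs β=7 → FL=S FR=W RL=S RR=W
t=14: phase=(11,5,11,5) vs β=7 → FL=W FR=S RL=W RR=S
t=21: phase=(6,0,6,0) vs β=7 → FL=S FR=S RL=S RR=S

t=2: FL=W FR=S RL=W RR=S
t=8: FL=S FR=W RL=S RR=W
t=14: FL=W FR=S RL=W RR=S
t=21: FL=S FR=S RL=S RR=S


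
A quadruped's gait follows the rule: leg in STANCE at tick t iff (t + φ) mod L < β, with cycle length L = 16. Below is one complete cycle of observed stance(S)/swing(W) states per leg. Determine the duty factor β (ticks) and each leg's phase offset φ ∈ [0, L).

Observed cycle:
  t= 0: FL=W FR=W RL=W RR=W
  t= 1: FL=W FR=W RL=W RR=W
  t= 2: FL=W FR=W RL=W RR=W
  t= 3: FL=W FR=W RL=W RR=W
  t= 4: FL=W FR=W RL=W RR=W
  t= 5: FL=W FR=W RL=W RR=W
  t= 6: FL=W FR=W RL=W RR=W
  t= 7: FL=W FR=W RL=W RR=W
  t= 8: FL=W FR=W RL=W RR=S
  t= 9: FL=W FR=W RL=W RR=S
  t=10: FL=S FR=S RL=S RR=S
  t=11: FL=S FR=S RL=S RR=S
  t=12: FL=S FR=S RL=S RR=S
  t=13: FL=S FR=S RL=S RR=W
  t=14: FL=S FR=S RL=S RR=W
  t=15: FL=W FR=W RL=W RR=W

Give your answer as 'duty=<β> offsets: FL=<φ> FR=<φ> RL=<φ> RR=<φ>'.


duty β = stance ticks per leg = 5
FL: stance ticks = 5; W→S at t=10 → φ=6
FR: stance ticks = 5; W→S at t=10 → φ=6
RL: stance ticks = 5; W→S at t=10 → φ=6
RR: stance ticks = 5; W→S at t=8 → φ=8

duty=5 offsets: FL=6 FR=6 RL=6 RR=8


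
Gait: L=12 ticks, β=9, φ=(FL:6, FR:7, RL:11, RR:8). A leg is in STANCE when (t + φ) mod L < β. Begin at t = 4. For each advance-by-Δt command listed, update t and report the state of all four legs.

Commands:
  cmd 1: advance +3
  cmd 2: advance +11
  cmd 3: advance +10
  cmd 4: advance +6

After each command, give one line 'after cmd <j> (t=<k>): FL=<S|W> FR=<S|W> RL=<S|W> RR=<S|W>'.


after cmd 1 (t=7): FL=S FR=S RL=S RR=S
after cmd 2 (t=18): FL=S FR=S RL=S RR=S
after cmd 3 (t=28): FL=W FR=W RL=S RR=S
after cmd 4 (t=34): FL=S FR=S RL=W RR=S

start t=4: FL=W FR=W RL=S RR=S
cmd 1: advance +3 → t=7, phase=(1,2,6,3) → FL=S FR=S RL=S RR=S
cmd 2: advance +11 → t=18, phase=(0,1,5,2) → FL=S FR=S RL=S RR=S
cmd 3: advance +10 → t=28, phase=(10,11,3,0) → FL=W FR=W RL=S RR=S
cmd 4: advance +6 → t=34, phase=(4,5,9,6) → FL=S FR=S RL=W RR=S


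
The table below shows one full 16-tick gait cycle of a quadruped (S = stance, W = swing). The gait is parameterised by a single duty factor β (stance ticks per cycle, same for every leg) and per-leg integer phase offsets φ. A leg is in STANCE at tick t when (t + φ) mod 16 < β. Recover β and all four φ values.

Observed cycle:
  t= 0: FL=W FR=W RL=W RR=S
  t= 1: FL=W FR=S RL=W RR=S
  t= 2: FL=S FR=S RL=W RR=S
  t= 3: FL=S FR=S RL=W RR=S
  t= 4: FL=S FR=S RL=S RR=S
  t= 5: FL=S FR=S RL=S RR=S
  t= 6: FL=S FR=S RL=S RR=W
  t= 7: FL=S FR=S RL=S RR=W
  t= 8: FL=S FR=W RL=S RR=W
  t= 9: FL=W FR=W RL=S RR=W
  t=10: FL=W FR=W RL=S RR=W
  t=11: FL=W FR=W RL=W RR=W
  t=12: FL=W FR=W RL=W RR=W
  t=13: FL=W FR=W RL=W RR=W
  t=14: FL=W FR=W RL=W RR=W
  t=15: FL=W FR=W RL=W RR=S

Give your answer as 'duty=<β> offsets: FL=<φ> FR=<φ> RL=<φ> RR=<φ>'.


duty β = stance ticks per leg = 7
FL: stance ticks = 7; W→S at t=2 → φ=14
FR: stance ticks = 7; W→S at t=1 → φ=15
RL: stance ticks = 7; W→S at t=4 → φ=12
RR: stance ticks = 7; W→S at t=15 → φ=1

duty=7 offsets: FL=14 FR=15 RL=12 RR=1


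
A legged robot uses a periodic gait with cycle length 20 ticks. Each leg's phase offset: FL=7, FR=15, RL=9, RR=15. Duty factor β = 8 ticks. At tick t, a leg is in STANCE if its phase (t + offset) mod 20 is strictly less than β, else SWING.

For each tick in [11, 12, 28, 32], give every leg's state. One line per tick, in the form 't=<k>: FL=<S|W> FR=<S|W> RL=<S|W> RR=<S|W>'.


t=11: phase=(18,6,0,6) vs β=8 → FL=W FR=S RL=S RR=S
t=12: phase=(19,7,1,7) vs β=8 → FL=W FR=S RL=S RR=S
t=28: phase=(15,3,17,3) vs β=8 → FL=W FR=S RL=W RR=S
t=32: phase=(19,7,1,7) vs β=8 → FL=W FR=S RL=S RR=S

t=11: FL=W FR=S RL=S RR=S
t=12: FL=W FR=S RL=S RR=S
t=28: FL=W FR=S RL=W RR=S
t=32: FL=W FR=S RL=S RR=S


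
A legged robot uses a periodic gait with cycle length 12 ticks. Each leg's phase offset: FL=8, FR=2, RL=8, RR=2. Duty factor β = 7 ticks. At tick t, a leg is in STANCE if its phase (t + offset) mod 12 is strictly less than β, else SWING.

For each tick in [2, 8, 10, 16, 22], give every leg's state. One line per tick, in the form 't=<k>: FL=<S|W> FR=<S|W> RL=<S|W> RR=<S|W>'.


t=2: FL=W FR=S RL=W RR=S
t=8: FL=S FR=W RL=S RR=W
t=10: FL=S FR=S RL=S RR=S
t=16: FL=S FR=S RL=S RR=S
t=22: FL=S FR=S RL=S RR=S

t=2: phase=(10,4,10,4) vs β=7 → FL=W FR=S RL=W RR=S
t=8: phase=(4,10,4,10) vs β=7 → FL=S FR=W RL=S RR=W
t=10: phase=(6,0,6,0) vs β=7 → FL=S FR=S RL=S RR=S
t=16: phase=(0,6,0,6) vs β=7 → FL=S FR=S RL=S RR=S
t=22: phase=(6,0,6,0) vs β=7 → FL=S FR=S RL=S RR=S


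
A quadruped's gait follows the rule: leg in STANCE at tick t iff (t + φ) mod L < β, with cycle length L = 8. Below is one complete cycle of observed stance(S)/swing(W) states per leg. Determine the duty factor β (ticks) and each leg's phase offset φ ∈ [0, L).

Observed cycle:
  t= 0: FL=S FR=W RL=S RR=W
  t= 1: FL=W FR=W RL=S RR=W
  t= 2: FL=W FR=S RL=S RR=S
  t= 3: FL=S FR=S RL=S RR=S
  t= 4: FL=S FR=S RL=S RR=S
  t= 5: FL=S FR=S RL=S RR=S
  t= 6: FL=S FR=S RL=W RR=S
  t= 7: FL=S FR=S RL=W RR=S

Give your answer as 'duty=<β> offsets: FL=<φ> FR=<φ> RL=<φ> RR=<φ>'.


duty β = stance ticks per leg = 6
FL: stance ticks = 6; W→S at t=3 → φ=5
FR: stance ticks = 6; W→S at t=2 → φ=6
RL: stance ticks = 6; W→S at t=0 → φ=0
RR: stance ticks = 6; W→S at t=2 → φ=6

duty=6 offsets: FL=5 FR=6 RL=0 RR=6


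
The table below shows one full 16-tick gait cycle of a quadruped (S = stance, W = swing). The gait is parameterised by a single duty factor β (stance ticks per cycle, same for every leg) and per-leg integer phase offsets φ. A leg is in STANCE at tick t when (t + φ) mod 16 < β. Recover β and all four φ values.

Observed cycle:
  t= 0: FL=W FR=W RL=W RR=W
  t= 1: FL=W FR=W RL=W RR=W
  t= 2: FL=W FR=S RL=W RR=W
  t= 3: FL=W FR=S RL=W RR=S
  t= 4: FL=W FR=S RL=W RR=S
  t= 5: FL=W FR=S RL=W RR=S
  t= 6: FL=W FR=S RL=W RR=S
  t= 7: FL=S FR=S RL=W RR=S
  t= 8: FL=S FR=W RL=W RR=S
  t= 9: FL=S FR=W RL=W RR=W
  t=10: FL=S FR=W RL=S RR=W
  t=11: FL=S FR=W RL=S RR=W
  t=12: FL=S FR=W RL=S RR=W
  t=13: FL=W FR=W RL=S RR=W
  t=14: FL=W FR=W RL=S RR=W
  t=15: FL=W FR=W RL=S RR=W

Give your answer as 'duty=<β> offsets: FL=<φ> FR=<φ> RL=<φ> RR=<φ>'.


duty=6 offsets: FL=9 FR=14 RL=6 RR=13

duty β = stance ticks per leg = 6
FL: stance ticks = 6; W→S at t=7 → φ=9
FR: stance ticks = 6; W→S at t=2 → φ=14
RL: stance ticks = 6; W→S at t=10 → φ=6
RR: stance ticks = 6; W→S at t=3 → φ=13


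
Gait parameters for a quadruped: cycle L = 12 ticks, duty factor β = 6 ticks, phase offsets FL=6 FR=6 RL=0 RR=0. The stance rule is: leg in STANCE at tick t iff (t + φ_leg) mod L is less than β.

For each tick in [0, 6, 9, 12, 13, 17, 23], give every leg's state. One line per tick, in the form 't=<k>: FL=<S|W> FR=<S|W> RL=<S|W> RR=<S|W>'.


t=0: FL=W FR=W RL=S RR=S
t=6: FL=S FR=S RL=W RR=W
t=9: FL=S FR=S RL=W RR=W
t=12: FL=W FR=W RL=S RR=S
t=13: FL=W FR=W RL=S RR=S
t=17: FL=W FR=W RL=S RR=S
t=23: FL=S FR=S RL=W RR=W

t=0: phase=(6,6,0,0) vs β=6 → FL=W FR=W RL=S RR=S
t=6: phase=(0,0,6,6) vs β=6 → FL=S FR=S RL=W RR=W
t=9: phase=(3,3,9,9) vs β=6 → FL=S FR=S RL=W RR=W
t=12: phase=(6,6,0,0) vs β=6 → FL=W FR=W RL=S RR=S
t=13: phase=(7,7,1,1) vs β=6 → FL=W FR=W RL=S RR=S
t=17: phase=(11,11,5,5) vs β=6 → FL=W FR=W RL=S RR=S
t=23: phase=(5,5,11,11) vs β=6 → FL=S FR=S RL=W RR=W


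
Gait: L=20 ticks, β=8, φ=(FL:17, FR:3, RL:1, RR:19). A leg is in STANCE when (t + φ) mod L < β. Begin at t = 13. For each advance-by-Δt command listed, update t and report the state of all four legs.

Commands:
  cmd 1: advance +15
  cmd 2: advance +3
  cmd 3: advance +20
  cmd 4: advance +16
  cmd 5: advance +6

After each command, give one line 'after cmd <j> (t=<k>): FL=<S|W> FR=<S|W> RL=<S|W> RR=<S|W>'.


after cmd 1 (t=28): FL=S FR=W RL=W RR=S
after cmd 2 (t=31): FL=W FR=W RL=W RR=W
after cmd 3 (t=51): FL=W FR=W RL=W RR=W
after cmd 4 (t=67): FL=S FR=W RL=W RR=S
after cmd 5 (t=73): FL=W FR=W RL=W RR=W

start t=13: FL=W FR=W RL=W RR=W
cmd 1: advance +15 → t=28, phase=(5,11,9,7) → FL=S FR=W RL=W RR=S
cmd 2: advance +3 → t=31, phase=(8,14,12,10) → FL=W FR=W RL=W RR=W
cmd 3: advance +20 → t=51, phase=(8,14,12,10) → FL=W FR=W RL=W RR=W
cmd 4: advance +16 → t=67, phase=(4,10,8,6) → FL=S FR=W RL=W RR=S
cmd 5: advance +6 → t=73, phase=(10,16,14,12) → FL=W FR=W RL=W RR=W


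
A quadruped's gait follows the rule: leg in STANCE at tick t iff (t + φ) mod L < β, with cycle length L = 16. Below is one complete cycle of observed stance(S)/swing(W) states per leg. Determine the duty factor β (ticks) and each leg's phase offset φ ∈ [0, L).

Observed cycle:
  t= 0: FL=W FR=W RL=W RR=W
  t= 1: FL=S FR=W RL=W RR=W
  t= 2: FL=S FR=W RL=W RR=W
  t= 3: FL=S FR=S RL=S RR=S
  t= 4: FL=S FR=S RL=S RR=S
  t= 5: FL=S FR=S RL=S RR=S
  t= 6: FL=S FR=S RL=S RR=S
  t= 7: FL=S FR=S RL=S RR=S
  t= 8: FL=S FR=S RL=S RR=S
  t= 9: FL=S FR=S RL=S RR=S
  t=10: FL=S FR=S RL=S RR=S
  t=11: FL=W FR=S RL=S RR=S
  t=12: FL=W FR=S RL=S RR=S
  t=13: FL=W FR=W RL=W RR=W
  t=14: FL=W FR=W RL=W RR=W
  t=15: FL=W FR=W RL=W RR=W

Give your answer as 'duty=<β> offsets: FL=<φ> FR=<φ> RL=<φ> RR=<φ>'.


duty β = stance ticks per leg = 10
FL: stance ticks = 10; W→S at t=1 → φ=15
FR: stance ticks = 10; W→S at t=3 → φ=13
RL: stance ticks = 10; W→S at t=3 → φ=13
RR: stance ticks = 10; W→S at t=3 → φ=13

duty=10 offsets: FL=15 FR=13 RL=13 RR=13


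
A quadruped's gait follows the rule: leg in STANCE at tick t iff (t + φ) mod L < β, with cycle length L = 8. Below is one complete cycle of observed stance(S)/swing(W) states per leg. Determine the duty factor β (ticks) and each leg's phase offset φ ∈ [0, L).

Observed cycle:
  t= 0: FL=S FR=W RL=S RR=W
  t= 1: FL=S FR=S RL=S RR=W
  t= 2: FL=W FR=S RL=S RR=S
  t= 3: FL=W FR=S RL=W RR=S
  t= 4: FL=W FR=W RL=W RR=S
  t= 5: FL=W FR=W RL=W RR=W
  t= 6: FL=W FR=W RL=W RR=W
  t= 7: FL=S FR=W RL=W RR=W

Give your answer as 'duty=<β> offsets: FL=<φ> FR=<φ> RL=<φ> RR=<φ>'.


duty β = stance ticks per leg = 3
FL: stance ticks = 3; W→S at t=7 → φ=1
FR: stance ticks = 3; W→S at t=1 → φ=7
RL: stance ticks = 3; W→S at t=0 → φ=0
RR: stance ticks = 3; W→S at t=2 → φ=6

duty=3 offsets: FL=1 FR=7 RL=0 RR=6


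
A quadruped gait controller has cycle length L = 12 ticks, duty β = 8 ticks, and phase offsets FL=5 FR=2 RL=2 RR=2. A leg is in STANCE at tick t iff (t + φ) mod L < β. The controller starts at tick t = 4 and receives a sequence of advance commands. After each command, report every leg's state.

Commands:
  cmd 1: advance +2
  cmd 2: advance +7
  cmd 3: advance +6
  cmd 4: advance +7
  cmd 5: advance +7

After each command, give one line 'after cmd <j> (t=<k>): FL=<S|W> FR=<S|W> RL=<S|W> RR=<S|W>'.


start t=4: FL=W FR=S RL=S RR=S
cmd 1: advance +2 → t=6, phase=(11,8,8,8) → FL=W FR=W RL=W RR=W
cmd 2: advance +7 → t=13, phase=(6,3,3,3) → FL=S FR=S RL=S RR=S
cmd 3: advance +6 → t=19, phase=(0,9,9,9) → FL=S FR=W RL=W RR=W
cmd 4: advance +7 → t=26, phase=(7,4,4,4) → FL=S FR=S RL=S RR=S
cmd 5: advance +7 → t=33, phase=(2,11,11,11) → FL=S FR=W RL=W RR=W

after cmd 1 (t=6): FL=W FR=W RL=W RR=W
after cmd 2 (t=13): FL=S FR=S RL=S RR=S
after cmd 3 (t=19): FL=S FR=W RL=W RR=W
after cmd 4 (t=26): FL=S FR=S RL=S RR=S
after cmd 5 (t=33): FL=S FR=W RL=W RR=W


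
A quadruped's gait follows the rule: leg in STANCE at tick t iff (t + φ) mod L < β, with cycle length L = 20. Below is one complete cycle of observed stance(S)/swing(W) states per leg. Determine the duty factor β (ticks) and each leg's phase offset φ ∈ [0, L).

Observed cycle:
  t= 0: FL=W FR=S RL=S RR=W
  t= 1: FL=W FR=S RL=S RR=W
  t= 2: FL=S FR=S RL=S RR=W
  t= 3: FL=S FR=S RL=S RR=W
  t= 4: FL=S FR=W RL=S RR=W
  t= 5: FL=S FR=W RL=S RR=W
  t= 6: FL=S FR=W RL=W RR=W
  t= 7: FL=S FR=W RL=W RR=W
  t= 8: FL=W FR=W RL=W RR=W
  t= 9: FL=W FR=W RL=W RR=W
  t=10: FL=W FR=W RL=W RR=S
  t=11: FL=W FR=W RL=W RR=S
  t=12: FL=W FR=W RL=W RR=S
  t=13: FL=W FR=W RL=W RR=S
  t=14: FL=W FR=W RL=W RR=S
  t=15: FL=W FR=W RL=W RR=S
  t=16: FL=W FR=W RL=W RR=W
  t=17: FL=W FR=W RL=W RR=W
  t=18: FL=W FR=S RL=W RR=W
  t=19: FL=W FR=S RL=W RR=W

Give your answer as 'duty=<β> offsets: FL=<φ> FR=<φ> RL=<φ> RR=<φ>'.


duty=6 offsets: FL=18 FR=2 RL=0 RR=10

duty β = stance ticks per leg = 6
FL: stance ticks = 6; W→S at t=2 → φ=18
FR: stance ticks = 6; W→S at t=18 → φ=2
RL: stance ticks = 6; W→S at t=0 → φ=0
RR: stance ticks = 6; W→S at t=10 → φ=10


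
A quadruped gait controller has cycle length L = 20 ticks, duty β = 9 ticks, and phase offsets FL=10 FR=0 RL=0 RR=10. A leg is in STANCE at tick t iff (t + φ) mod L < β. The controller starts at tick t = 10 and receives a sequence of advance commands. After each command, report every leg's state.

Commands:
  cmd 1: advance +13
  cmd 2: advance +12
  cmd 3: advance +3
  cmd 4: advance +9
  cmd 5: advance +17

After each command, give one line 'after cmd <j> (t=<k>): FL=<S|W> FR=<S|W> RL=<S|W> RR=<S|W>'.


start t=10: FL=S FR=W RL=W RR=S
cmd 1: advance +13 → t=23, phase=(13,3,3,13) → FL=W FR=S RL=S RR=W
cmd 2: advance +12 → t=35, phase=(5,15,15,5) → FL=S FR=W RL=W RR=S
cmd 3: advance +3 → t=38, phase=(8,18,18,8) → FL=S FR=W RL=W RR=S
cmd 4: advance +9 → t=47, phase=(17,7,7,17) → FL=W FR=S RL=S RR=W
cmd 5: advance +17 → t=64, phase=(14,4,4,14) → FL=W FR=S RL=S RR=W

after cmd 1 (t=23): FL=W FR=S RL=S RR=W
after cmd 2 (t=35): FL=S FR=W RL=W RR=S
after cmd 3 (t=38): FL=S FR=W RL=W RR=S
after cmd 4 (t=47): FL=W FR=S RL=S RR=W
after cmd 5 (t=64): FL=W FR=S RL=S RR=W


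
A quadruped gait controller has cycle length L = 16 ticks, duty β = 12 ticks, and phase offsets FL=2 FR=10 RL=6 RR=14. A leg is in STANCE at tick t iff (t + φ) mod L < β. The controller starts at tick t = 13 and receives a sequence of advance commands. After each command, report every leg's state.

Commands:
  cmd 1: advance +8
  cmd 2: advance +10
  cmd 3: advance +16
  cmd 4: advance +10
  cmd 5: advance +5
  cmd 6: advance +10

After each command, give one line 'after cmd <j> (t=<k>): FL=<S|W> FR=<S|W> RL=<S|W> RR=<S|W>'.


start t=13: FL=W FR=S RL=S RR=S
cmd 1: advance +8 → t=21, phase=(7,15,11,3) → FL=S FR=W RL=S RR=S
cmd 2: advance +10 → t=31, phase=(1,9,5,13) → FL=S FR=S RL=S RR=W
cmd 3: advance +16 → t=47, phase=(1,9,5,13) → FL=S FR=S RL=S RR=W
cmd 4: advance +10 → t=57, phase=(11,3,15,7) → FL=S FR=S RL=W RR=S
cmd 5: advance +5 → t=62, phase=(0,8,4,12) → FL=S FR=S RL=S RR=W
cmd 6: advance +10 → t=72, phase=(10,2,14,6) → FL=S FR=S RL=W RR=S

after cmd 1 (t=21): FL=S FR=W RL=S RR=S
after cmd 2 (t=31): FL=S FR=S RL=S RR=W
after cmd 3 (t=47): FL=S FR=S RL=S RR=W
after cmd 4 (t=57): FL=S FR=S RL=W RR=S
after cmd 5 (t=62): FL=S FR=S RL=S RR=W
after cmd 6 (t=72): FL=S FR=S RL=W RR=S


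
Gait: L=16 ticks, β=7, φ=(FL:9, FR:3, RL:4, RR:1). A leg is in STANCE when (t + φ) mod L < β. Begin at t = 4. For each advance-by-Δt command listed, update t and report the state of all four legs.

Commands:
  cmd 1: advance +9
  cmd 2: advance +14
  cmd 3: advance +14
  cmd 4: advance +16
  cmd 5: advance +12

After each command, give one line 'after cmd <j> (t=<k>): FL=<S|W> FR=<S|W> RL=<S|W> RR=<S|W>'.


start t=4: FL=W FR=W RL=W RR=S
cmd 1: advance +9 → t=13, phase=(6,0,1,14) → FL=S FR=S RL=S RR=W
cmd 2: advance +14 → t=27, phase=(4,14,15,12) → FL=S FR=W RL=W RR=W
cmd 3: advance +14 → t=41, phase=(2,12,13,10) → FL=S FR=W RL=W RR=W
cmd 4: advance +16 → t=57, phase=(2,12,13,10) → FL=S FR=W RL=W RR=W
cmd 5: advance +12 → t=69, phase=(14,8,9,6) → FL=W FR=W RL=W RR=S

after cmd 1 (t=13): FL=S FR=S RL=S RR=W
after cmd 2 (t=27): FL=S FR=W RL=W RR=W
after cmd 3 (t=41): FL=S FR=W RL=W RR=W
after cmd 4 (t=57): FL=S FR=W RL=W RR=W
after cmd 5 (t=69): FL=W FR=W RL=W RR=S


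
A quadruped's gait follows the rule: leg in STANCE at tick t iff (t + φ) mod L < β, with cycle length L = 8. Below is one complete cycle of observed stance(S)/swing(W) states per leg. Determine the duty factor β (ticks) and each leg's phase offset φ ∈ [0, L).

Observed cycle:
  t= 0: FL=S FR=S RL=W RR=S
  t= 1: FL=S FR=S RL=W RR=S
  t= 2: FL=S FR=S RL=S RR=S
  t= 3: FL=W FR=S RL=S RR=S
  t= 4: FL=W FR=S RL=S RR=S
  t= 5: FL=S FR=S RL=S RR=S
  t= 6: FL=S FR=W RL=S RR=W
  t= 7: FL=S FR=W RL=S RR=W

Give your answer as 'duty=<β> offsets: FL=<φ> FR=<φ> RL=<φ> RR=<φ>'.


duty β = stance ticks per leg = 6
FL: stance ticks = 6; W→S at t=5 → φ=3
FR: stance ticks = 6; W→S at t=0 → φ=0
RL: stance ticks = 6; W→S at t=2 → φ=6
RR: stance ticks = 6; W→S at t=0 → φ=0

duty=6 offsets: FL=3 FR=0 RL=6 RR=0


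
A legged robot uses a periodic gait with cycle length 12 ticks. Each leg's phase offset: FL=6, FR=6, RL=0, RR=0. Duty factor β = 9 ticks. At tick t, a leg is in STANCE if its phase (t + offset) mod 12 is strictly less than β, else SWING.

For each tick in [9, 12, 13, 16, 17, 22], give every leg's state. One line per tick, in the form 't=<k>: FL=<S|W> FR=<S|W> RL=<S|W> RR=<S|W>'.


t=9: FL=S FR=S RL=W RR=W
t=12: FL=S FR=S RL=S RR=S
t=13: FL=S FR=S RL=S RR=S
t=16: FL=W FR=W RL=S RR=S
t=17: FL=W FR=W RL=S RR=S
t=22: FL=S FR=S RL=W RR=W

t=9: phase=(3,3,9,9) vs β=9 → FL=S FR=S RL=W RR=W
t=12: phase=(6,6,0,0) vs β=9 → FL=S FR=S RL=S RR=S
t=13: phase=(7,7,1,1) vs β=9 → FL=S FR=S RL=S RR=S
t=16: phase=(10,10,4,4) vs β=9 → FL=W FR=W RL=S RR=S
t=17: phase=(11,11,5,5) vs β=9 → FL=W FR=W RL=S RR=S
t=22: phase=(4,4,10,10) vs β=9 → FL=S FR=S RL=W RR=W


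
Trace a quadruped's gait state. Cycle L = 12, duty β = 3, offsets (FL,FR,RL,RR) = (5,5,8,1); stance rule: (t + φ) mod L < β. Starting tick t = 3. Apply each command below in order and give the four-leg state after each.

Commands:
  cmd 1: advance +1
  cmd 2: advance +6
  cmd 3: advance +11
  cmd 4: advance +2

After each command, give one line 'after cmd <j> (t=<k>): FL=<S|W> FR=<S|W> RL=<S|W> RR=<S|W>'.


start t=3: FL=W FR=W RL=W RR=W
cmd 1: advance +1 → t=4, phase=(9,9,0,5) → FL=W FR=W RL=S RR=W
cmd 2: advance +6 → t=10, phase=(3,3,6,11) → FL=W FR=W RL=W RR=W
cmd 3: advance +11 → t=21, phase=(2,2,5,10) → FL=S FR=S RL=W RR=W
cmd 4: advance +2 → t=23, phase=(4,4,7,0) → FL=W FR=W RL=W RR=S

after cmd 1 (t=4): FL=W FR=W RL=S RR=W
after cmd 2 (t=10): FL=W FR=W RL=W RR=W
after cmd 3 (t=21): FL=S FR=S RL=W RR=W
after cmd 4 (t=23): FL=W FR=W RL=W RR=S


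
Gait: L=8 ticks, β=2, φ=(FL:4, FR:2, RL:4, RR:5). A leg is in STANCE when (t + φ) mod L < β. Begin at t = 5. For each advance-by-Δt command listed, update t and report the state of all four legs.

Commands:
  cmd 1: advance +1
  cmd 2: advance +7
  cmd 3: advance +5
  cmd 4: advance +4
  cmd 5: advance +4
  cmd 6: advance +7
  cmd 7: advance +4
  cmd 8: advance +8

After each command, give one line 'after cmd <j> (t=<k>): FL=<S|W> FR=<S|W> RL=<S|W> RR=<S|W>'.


after cmd 1 (t=6): FL=W FR=S RL=W RR=W
after cmd 2 (t=13): FL=S FR=W RL=S RR=W
after cmd 3 (t=18): FL=W FR=W RL=W RR=W
after cmd 4 (t=22): FL=W FR=S RL=W RR=W
after cmd 5 (t=26): FL=W FR=W RL=W RR=W
after cmd 6 (t=33): FL=W FR=W RL=W RR=W
after cmd 7 (t=37): FL=S FR=W RL=S RR=W
after cmd 8 (t=45): FL=S FR=W RL=S RR=W

start t=5: FL=S FR=W RL=S RR=W
cmd 1: advance +1 → t=6, phase=(2,0,2,3) → FL=W FR=S RL=W RR=W
cmd 2: advance +7 → t=13, phase=(1,7,1,2) → FL=S FR=W RL=S RR=W
cmd 3: advance +5 → t=18, phase=(6,4,6,7) → FL=W FR=W RL=W RR=W
cmd 4: advance +4 → t=22, phase=(2,0,2,3) → FL=W FR=S RL=W RR=W
cmd 5: advance +4 → t=26, phase=(6,4,6,7) → FL=W FR=W RL=W RR=W
cmd 6: advance +7 → t=33, phase=(5,3,5,6) → FL=W FR=W RL=W RR=W
cmd 7: advance +4 → t=37, phase=(1,7,1,2) → FL=S FR=W RL=S RR=W
cmd 8: advance +8 → t=45, phase=(1,7,1,2) → FL=S FR=W RL=S RR=W


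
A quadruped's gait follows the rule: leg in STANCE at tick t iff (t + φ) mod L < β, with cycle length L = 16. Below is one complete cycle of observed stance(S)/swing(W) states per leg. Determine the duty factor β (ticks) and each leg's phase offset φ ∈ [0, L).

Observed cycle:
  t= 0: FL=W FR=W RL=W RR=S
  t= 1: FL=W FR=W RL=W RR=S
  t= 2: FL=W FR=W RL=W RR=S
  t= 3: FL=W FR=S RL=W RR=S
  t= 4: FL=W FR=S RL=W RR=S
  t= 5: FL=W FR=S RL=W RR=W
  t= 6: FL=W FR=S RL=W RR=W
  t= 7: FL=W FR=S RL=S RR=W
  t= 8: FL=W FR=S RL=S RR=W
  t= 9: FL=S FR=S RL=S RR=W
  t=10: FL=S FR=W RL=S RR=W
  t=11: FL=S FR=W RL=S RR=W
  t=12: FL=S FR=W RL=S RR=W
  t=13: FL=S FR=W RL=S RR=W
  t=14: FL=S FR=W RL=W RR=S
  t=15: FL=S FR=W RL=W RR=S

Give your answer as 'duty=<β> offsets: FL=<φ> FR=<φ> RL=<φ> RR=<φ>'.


duty β = stance ticks per leg = 7
FL: stance ticks = 7; W→S at t=9 → φ=7
FR: stance ticks = 7; W→S at t=3 → φ=13
RL: stance ticks = 7; W→S at t=7 → φ=9
RR: stance ticks = 7; W→S at t=14 → φ=2

duty=7 offsets: FL=7 FR=13 RL=9 RR=2


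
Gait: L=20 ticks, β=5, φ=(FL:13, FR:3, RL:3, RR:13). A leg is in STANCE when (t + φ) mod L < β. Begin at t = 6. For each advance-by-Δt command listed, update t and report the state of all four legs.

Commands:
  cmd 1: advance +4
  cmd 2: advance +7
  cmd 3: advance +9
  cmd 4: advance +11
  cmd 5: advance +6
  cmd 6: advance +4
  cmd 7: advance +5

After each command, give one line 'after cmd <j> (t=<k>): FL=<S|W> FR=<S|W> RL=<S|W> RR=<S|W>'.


start t=6: FL=W FR=W RL=W RR=W
cmd 1: advance +4 → t=10, phase=(3,13,13,3) → FL=S FR=W RL=W RR=S
cmd 2: advance +7 → t=17, phase=(10,0,0,10) → FL=W FR=S RL=S RR=W
cmd 3: advance +9 → t=26, phase=(19,9,9,19) → FL=W FR=W RL=W RR=W
cmd 4: advance +11 → t=37, phase=(10,0,0,10) → FL=W FR=S RL=S RR=W
cmd 5: advance +6 → t=43, phase=(16,6,6,16) → FL=W FR=W RL=W RR=W
cmd 6: advance +4 → t=47, phase=(0,10,10,0) → FL=S FR=W RL=W RR=S
cmd 7: advance +5 → t=52, phase=(5,15,15,5) → FL=W FR=W RL=W RR=W

after cmd 1 (t=10): FL=S FR=W RL=W RR=S
after cmd 2 (t=17): FL=W FR=S RL=S RR=W
after cmd 3 (t=26): FL=W FR=W RL=W RR=W
after cmd 4 (t=37): FL=W FR=S RL=S RR=W
after cmd 5 (t=43): FL=W FR=W RL=W RR=W
after cmd 6 (t=47): FL=S FR=W RL=W RR=S
after cmd 7 (t=52): FL=W FR=W RL=W RR=W


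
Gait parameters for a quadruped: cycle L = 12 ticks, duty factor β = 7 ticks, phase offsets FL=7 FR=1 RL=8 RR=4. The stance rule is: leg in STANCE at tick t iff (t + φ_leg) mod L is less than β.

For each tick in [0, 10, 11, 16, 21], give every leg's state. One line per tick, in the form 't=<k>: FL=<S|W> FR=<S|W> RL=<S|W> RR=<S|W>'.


t=0: phase=(7,1,8,4) vs β=7 → FL=W FR=S RL=W RR=S
t=10: phase=(5,11,6,2) vs β=7 → FL=S FR=W RL=S RR=S
t=11: phase=(6,0,7,3) vs β=7 → FL=S FR=S RL=W RR=S
t=16: phase=(11,5,0,8) vs β=7 → FL=W FR=S RL=S RR=W
t=21: phase=(4,10,5,1) vs β=7 → FL=S FR=W RL=S RR=S

t=0: FL=W FR=S RL=W RR=S
t=10: FL=S FR=W RL=S RR=S
t=11: FL=S FR=S RL=W RR=S
t=16: FL=W FR=S RL=S RR=W
t=21: FL=S FR=W RL=S RR=S


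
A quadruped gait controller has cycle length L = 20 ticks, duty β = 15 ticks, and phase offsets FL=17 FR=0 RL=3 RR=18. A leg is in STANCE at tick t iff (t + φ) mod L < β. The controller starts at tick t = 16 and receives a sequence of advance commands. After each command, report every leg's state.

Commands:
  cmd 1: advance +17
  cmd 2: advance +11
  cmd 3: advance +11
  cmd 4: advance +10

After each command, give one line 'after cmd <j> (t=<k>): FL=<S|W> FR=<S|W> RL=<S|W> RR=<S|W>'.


start t=16: FL=S FR=W RL=W RR=S
cmd 1: advance +17 → t=33, phase=(10,13,16,11) → FL=S FR=S RL=W RR=S
cmd 2: advance +11 → t=44, phase=(1,4,7,2) → FL=S FR=S RL=S RR=S
cmd 3: advance +11 → t=55, phase=(12,15,18,13) → FL=S FR=W RL=W RR=S
cmd 4: advance +10 → t=65, phase=(2,5,8,3) → FL=S FR=S RL=S RR=S

after cmd 1 (t=33): FL=S FR=S RL=W RR=S
after cmd 2 (t=44): FL=S FR=S RL=S RR=S
after cmd 3 (t=55): FL=S FR=W RL=W RR=S
after cmd 4 (t=65): FL=S FR=S RL=S RR=S


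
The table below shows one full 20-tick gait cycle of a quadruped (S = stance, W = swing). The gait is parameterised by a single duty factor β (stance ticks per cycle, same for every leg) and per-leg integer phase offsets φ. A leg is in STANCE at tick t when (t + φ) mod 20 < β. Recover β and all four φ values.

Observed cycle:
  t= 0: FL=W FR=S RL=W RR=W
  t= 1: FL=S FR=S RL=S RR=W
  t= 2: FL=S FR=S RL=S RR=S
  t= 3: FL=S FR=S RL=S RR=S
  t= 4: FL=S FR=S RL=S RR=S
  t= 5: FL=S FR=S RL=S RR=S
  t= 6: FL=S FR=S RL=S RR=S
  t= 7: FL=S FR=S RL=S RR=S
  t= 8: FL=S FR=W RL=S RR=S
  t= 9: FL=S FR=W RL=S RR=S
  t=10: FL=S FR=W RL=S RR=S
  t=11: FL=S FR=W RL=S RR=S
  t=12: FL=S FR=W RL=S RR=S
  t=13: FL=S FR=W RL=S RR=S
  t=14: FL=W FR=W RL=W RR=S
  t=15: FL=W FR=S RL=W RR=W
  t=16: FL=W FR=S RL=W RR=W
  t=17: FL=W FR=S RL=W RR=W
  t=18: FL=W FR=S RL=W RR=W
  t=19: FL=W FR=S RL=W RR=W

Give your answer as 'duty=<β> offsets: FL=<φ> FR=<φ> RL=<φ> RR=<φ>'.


duty β = stance ticks per leg = 13
FL: stance ticks = 13; W→S at t=1 → φ=19
FR: stance ticks = 13; W→S at t=15 → φ=5
RL: stance ticks = 13; W→S at t=1 → φ=19
RR: stance ticks = 13; W→S at t=2 → φ=18

duty=13 offsets: FL=19 FR=5 RL=19 RR=18


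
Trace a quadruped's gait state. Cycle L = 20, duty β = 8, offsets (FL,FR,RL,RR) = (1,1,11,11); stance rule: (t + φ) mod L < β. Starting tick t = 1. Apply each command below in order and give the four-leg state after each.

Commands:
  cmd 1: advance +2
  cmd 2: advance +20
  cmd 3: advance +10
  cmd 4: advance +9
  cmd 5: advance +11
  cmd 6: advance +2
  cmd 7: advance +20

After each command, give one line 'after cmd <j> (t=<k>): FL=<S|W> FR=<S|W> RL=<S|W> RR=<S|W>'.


after cmd 1 (t=3): FL=S FR=S RL=W RR=W
after cmd 2 (t=23): FL=S FR=S RL=W RR=W
after cmd 3 (t=33): FL=W FR=W RL=S RR=S
after cmd 4 (t=42): FL=S FR=S RL=W RR=W
after cmd 5 (t=53): FL=W FR=W RL=S RR=S
after cmd 6 (t=55): FL=W FR=W RL=S RR=S
after cmd 7 (t=75): FL=W FR=W RL=S RR=S

start t=1: FL=S FR=S RL=W RR=W
cmd 1: advance +2 → t=3, phase=(4,4,14,14) → FL=S FR=S RL=W RR=W
cmd 2: advance +20 → t=23, phase=(4,4,14,14) → FL=S FR=S RL=W RR=W
cmd 3: advance +10 → t=33, phase=(14,14,4,4) → FL=W FR=W RL=S RR=S
cmd 4: advance +9 → t=42, phase=(3,3,13,13) → FL=S FR=S RL=W RR=W
cmd 5: advance +11 → t=53, phase=(14,14,4,4) → FL=W FR=W RL=S RR=S
cmd 6: advance +2 → t=55, phase=(16,16,6,6) → FL=W FR=W RL=S RR=S
cmd 7: advance +20 → t=75, phase=(16,16,6,6) → FL=W FR=W RL=S RR=S


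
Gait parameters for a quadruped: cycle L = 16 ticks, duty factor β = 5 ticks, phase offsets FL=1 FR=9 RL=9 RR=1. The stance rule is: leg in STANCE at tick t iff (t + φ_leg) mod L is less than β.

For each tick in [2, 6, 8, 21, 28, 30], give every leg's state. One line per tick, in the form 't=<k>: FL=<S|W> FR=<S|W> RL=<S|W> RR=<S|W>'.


t=2: phase=(3,11,11,3) vs β=5 → FL=S FR=W RL=W RR=S
t=6: phase=(7,15,15,7) vs β=5 → FL=W FR=W RL=W RR=W
t=8: phase=(9,1,1,9) vs β=5 → FL=W FR=S RL=S RR=W
t=21: phase=(6,14,14,6) vs β=5 → FL=W FR=W RL=W RR=W
t=28: phase=(13,5,5,13) vs β=5 → FL=W FR=W RL=W RR=W
t=30: phase=(15,7,7,15) vs β=5 → FL=W FR=W RL=W RR=W

t=2: FL=S FR=W RL=W RR=S
t=6: FL=W FR=W RL=W RR=W
t=8: FL=W FR=S RL=S RR=W
t=21: FL=W FR=W RL=W RR=W
t=28: FL=W FR=W RL=W RR=W
t=30: FL=W FR=W RL=W RR=W


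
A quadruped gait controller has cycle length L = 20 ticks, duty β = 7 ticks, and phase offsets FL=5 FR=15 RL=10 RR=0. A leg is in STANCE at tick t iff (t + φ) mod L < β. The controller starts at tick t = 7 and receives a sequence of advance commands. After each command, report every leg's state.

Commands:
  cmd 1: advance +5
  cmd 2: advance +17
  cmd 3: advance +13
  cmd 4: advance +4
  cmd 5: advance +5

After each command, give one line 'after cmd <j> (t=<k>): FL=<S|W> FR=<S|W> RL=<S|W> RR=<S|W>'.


after cmd 1 (t=12): FL=W FR=W RL=S RR=W
after cmd 2 (t=29): FL=W FR=S RL=W RR=W
after cmd 3 (t=42): FL=W FR=W RL=W RR=S
after cmd 4 (t=46): FL=W FR=S RL=W RR=S
after cmd 5 (t=51): FL=W FR=S RL=S RR=W

start t=7: FL=W FR=S RL=W RR=W
cmd 1: advance +5 → t=12, phase=(17,7,2,12) → FL=W FR=W RL=S RR=W
cmd 2: advance +17 → t=29, phase=(14,4,19,9) → FL=W FR=S RL=W RR=W
cmd 3: advance +13 → t=42, phase=(7,17,12,2) → FL=W FR=W RL=W RR=S
cmd 4: advance +4 → t=46, phase=(11,1,16,6) → FL=W FR=S RL=W RR=S
cmd 5: advance +5 → t=51, phase=(16,6,1,11) → FL=W FR=S RL=S RR=W


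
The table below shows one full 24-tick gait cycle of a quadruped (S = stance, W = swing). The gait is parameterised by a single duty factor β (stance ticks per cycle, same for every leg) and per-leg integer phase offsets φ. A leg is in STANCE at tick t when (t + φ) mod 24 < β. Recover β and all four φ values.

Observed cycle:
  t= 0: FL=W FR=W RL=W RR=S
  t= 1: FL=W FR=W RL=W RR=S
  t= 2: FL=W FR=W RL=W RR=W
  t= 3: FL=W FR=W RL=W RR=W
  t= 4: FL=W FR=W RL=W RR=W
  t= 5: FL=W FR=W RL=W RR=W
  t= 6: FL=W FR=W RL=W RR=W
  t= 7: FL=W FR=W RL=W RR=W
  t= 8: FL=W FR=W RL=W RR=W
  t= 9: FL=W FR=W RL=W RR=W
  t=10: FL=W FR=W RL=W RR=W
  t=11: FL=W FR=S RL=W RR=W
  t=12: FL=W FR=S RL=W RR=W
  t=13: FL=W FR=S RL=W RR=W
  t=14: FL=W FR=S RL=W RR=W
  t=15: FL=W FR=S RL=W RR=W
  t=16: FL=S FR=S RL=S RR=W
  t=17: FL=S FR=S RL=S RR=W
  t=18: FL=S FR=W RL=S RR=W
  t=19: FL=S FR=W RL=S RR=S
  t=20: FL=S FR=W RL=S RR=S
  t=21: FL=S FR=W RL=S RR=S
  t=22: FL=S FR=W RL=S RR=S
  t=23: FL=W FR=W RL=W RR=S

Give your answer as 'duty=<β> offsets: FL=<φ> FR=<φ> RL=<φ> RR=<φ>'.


duty=7 offsets: FL=8 FR=13 RL=8 RR=5

duty β = stance ticks per leg = 7
FL: stance ticks = 7; W→S at t=16 → φ=8
FR: stance ticks = 7; W→S at t=11 → φ=13
RL: stance ticks = 7; W→S at t=16 → φ=8
RR: stance ticks = 7; W→S at t=19 → φ=5
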